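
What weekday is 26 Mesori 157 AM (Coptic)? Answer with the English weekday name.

Tuesday

This is JDN 1882364 (20 August 441 Gregorian).
JDN 1882364 mod 7 = 1, and JDN 0 was a Monday, so this is a Tuesday.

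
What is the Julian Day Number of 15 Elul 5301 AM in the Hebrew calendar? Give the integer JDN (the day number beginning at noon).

Equivalently 17 September 1541 (proleptic Gregorian).
JDN 2451545 is 1 January 2000 CE (Gregorian); the target day is −167387 days from there, so JDN = 2284158.

2284158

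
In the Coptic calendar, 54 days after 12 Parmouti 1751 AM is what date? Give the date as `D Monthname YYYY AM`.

Counting 54 days forward from JDN 2464438 reaches JDN 2464492, which is 6 Paoni 1751 AM.

6 Paoni 1751 AM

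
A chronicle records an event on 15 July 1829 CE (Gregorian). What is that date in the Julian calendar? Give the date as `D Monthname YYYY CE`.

For dates in this range the Gregorian date is 12 days ahead of the Julian.
15 July 1829 Gregorian − 12 days → 3 July 1829 Julian.

3 July 1829 CE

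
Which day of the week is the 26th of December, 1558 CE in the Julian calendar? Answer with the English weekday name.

Monday

Equivalently 5 January 1559 Gregorian, JDN 2290477.
JDN 2290477 mod 7 = 0, and JDN 0 was a Monday, so this is a Monday.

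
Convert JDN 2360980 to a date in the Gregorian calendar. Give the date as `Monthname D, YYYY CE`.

Counting from JDN 2299161 = 15 Oct 1582 gives an offset of 61819 days.

January 16, 1752 CE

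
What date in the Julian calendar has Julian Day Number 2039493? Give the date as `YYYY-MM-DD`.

The proleptic Gregorian equivalent of JDN 2039493 is 3 November 871.
In the Julian calendar that day is 0871-10-30.

0871-10-30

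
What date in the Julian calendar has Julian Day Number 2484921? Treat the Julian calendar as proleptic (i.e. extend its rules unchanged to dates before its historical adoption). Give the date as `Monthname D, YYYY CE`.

JDN 2484921 is 19 May 2091 in the Gregorian calendar.
In the Julian calendar that day is May 6, 2091 CE.

May 6, 2091 CE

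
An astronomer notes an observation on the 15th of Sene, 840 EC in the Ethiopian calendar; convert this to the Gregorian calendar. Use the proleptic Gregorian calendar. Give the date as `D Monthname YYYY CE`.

13 June 848 CE

Julian Day Number of the source date = 2030950.
Converting JDN 2030950 to the Gregorian calendar gives 13 June 848 CE.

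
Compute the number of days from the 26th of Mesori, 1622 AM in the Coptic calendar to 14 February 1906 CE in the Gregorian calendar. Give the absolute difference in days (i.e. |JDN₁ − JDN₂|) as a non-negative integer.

JDN of the first date = 2417455.
JDN of the second date = 2417256.
|2417256 − 2417455| = 199.

199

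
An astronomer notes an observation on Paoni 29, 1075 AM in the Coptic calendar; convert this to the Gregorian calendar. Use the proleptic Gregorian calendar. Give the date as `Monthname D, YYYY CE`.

Julian Day Number of the source date = 2217606.
Converting JDN 2217606 to the Gregorian calendar gives 1 July 1359 CE.

July 1, 1359 CE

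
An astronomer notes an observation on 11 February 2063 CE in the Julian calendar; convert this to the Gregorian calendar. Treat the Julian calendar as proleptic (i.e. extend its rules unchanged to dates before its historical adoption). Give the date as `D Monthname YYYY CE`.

24 February 2063 CE

For dates in this range the Gregorian date is 13 days ahead of the Julian.
11 February 2063 Julian + 13 days → 24 February 2063 Gregorian.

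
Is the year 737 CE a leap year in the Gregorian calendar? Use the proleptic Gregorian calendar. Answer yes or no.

737 is not divisible by 4, so it is a common year.

no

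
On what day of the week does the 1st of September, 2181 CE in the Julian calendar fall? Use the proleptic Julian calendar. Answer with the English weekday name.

Saturday

This is JDN 2517912 (15 September 2181 Gregorian).
JDN 2517912 mod 7 = 5, and JDN 0 was a Monday, so this is a Saturday.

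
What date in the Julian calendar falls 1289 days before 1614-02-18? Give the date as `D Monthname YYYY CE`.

Counting 1289 days back from JDN 2310620 reaches JDN 2309331, which is 9 August 1610 CE.

9 August 1610 CE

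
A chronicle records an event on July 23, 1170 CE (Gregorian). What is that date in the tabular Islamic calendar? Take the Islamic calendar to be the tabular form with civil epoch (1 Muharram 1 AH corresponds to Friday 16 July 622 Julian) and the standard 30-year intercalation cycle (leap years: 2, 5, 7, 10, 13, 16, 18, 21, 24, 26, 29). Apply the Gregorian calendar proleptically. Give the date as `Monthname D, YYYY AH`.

Julian Day Number of the source date = 2148597.
Converting JDN 2148597 to the tabular Islamic calendar gives 29 Shawwal 565 AH.

Shawwal 29, 565 AH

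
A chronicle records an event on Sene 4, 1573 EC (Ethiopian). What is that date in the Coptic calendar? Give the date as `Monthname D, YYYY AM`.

Julian Day Number of the source date = 2298667.
Converting JDN 2298667 to the Coptic calendar gives 4 Paoni 1297 AM.

Paoni 4, 1297 AM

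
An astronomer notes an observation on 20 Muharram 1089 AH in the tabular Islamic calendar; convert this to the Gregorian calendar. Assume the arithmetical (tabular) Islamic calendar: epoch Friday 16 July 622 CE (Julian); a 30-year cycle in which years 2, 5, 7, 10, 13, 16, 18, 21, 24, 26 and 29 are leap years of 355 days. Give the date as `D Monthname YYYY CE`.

Both dates share Julian Day Number 2334010; in the Gregorian calendar that is 14 March 1678 CE.

14 March 1678 CE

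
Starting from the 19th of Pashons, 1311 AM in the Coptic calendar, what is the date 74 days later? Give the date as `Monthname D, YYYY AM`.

JDN of the 19th of Pashons, 1311 AM = 2303765.
2303765 + 74 = 2303839.
JDN 2303839 in the Coptic calendar is Mesori 3, 1311 AM.

Mesori 3, 1311 AM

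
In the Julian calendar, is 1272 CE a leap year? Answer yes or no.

1272 mod 4 = 0, so it is a leap year in the Julian calendar.

yes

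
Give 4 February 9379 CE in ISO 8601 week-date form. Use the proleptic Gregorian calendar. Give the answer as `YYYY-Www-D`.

9379-W05-4

The weekday is Thursday (ISO weekday 4).
That Thursday belongs to ISO week 5 of ISO year 9379.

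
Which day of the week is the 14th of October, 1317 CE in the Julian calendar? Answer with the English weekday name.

Friday

In the proleptic Gregorian calendar this is 22 October 1317 (JDN 2202379).
Since JDN mod 7 = 4 (0 = Monday), the day is Friday.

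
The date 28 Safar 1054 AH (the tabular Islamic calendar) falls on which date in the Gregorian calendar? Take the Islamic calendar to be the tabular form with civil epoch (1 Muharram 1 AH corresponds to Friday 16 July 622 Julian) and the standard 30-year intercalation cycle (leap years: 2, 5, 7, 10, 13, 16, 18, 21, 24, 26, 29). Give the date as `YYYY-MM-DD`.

Julian Day Number of the source date = 2321645.
Converting JDN 2321645 to the Gregorian calendar gives 6 May 1644 CE.

1644-05-06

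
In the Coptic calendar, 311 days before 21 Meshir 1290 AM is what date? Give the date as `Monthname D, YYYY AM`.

JDN of 21 Meshir 1290 AM = 2296007.
2296007 − 311 = 2295696.
JDN 2295696 in the Coptic calendar is Parmouti 15, 1289 AM.

Parmouti 15, 1289 AM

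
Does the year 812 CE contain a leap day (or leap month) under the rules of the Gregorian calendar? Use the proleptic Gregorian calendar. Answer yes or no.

812 is divisible by 4 and not by 100, so it is a leap year.

yes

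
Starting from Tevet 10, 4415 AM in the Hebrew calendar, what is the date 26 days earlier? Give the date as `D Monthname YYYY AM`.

14 Kislev 4415 AM

Counting 26 days back from JDN 1960290 reaches JDN 1960264, which is 14 Kislev 4415 AM.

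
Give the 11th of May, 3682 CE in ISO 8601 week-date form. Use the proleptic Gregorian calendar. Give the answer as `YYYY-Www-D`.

3682-W20-1

The weekday is Monday (ISO weekday 1).
That Monday belongs to ISO week 20 of ISO year 3682.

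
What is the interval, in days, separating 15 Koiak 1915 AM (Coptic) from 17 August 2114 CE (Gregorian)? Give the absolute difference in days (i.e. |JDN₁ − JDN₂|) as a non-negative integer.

30811

JDN of the first date = 2524222.
JDN of the second date = 2493411.
|2493411 − 2524222| = 30811.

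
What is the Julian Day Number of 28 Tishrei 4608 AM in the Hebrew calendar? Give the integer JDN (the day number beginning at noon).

2030709

Equivalently 16 October 847 (proleptic Gregorian).
JDN 2400001 is 17 November 1858 CE (Gregorian), MJD 0; the target day is −369292 days from there, so JDN = 2030709.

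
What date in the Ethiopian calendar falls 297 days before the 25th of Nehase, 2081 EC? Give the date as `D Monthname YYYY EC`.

28 Tikimt 2081 EC

The starting date is JDN 2484295; 2484295 − 297 = 2483998.
JDN 2483998 corresponds to 28 Tikimt 2081 EC.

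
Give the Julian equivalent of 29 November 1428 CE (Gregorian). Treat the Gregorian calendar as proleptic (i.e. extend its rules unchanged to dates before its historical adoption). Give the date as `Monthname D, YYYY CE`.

At this point the Julian calendar is 9 days behind the Gregorian.
29 November 1428 Gregorian − 9 days → 20 November 1428 Julian.

November 20, 1428 CE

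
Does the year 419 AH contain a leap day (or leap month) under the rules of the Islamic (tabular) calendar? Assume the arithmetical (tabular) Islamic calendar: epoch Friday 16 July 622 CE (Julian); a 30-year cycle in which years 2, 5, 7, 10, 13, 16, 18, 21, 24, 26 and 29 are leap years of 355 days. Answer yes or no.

Year 419 AH is year 29 of its 30-year cycle; leap positions are 2, 5, 7, 10, 13, 16, 18, 21, 24, 26, 29, so it is a leap year (355 days).

yes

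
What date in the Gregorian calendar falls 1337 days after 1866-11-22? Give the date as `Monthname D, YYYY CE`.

July 21, 1870 CE

The starting date is JDN 2402928; 2402928 + 1337 = 2404265.
JDN 2404265 corresponds to July 21, 1870 CE.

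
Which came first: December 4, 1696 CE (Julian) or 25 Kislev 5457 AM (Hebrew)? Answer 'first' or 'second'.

First date → JDN 2340860; second date → JDN 2340865.
JDN 2340860 < JDN 2340865, so the first date is earlier.

first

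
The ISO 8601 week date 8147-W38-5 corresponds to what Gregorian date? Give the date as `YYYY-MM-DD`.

8147-09-22

ISO week 1 of 8147 is the week containing the first Thursday of 8147.
Week 38, day 5 (Friday) lands on 8147-09-22.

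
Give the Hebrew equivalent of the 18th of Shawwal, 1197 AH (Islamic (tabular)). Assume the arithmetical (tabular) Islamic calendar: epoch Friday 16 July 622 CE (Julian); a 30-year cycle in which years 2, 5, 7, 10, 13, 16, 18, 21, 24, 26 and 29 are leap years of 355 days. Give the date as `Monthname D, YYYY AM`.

Elul 19, 5543 AM

The source date corresponds to 16 September 1783 in the Gregorian calendar (JDN 2372546).
That day falls on 19 Elul 5543 AM in the Hebrew calendar.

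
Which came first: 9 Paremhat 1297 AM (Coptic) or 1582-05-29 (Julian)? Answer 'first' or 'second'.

The two dates have Julian Day Numbers 2298582 and 2299032 respectively.
Since 2298582 < 2299032, the first date comes first.

first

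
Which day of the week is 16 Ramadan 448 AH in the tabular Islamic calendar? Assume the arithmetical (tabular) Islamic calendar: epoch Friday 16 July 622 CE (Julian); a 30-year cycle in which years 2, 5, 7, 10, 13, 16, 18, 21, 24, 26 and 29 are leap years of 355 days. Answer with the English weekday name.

Wednesday

This is JDN 2107093 (3 December 1056 Gregorian).
JDN 2107093 mod 7 = 2, and JDN 0 was a Monday, so this is a Wednesday.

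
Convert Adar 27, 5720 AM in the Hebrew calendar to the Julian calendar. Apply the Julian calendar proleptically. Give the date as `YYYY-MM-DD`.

1960-03-13

The source date corresponds to 26 March 1960 in the Gregorian calendar (JDN 2437020).
That day falls on 13 March 1960 CE in the Julian calendar.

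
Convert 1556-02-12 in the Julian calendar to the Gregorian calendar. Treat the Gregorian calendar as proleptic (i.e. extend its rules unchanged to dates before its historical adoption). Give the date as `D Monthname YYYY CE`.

At this point the Julian calendar is 10 days behind the Gregorian.
12 February 1556 Julian + 10 days → 22 February 1556 Gregorian.

22 February 1556 CE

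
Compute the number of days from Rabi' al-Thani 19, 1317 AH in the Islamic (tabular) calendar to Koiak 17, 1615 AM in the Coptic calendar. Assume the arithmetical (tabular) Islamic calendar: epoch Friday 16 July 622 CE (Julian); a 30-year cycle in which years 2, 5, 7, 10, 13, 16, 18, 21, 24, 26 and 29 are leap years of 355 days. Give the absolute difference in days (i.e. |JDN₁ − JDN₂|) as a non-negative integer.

JDN of the first date = 2414894.
JDN of the second date = 2414649.
|2414649 − 2414894| = 245.

245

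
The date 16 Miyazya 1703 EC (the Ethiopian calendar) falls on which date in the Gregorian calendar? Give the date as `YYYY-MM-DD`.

Julian Day Number of the source date = 2346101.
Converting JDN 2346101 to the Gregorian calendar gives 22 April 1711 CE.

1711-04-22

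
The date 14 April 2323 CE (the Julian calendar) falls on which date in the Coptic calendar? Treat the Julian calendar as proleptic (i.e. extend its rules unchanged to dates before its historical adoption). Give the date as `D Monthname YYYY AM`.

Both dates share Julian Day Number 2569637; in the Coptic calendar that is 19 Parmouti 2039 AM.

19 Parmouti 2039 AM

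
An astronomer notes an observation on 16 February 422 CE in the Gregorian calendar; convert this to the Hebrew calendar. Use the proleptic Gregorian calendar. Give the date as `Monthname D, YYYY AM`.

Adar 8, 4182 AM

Julian Day Number of the source date = 1875239.
Converting JDN 1875239 to the Hebrew calendar gives 8 Adar 4182 AM.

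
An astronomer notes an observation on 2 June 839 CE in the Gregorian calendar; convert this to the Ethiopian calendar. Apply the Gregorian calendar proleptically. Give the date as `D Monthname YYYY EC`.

4 Sene 831 EC

Both dates share Julian Day Number 2027651; in the Ethiopian calendar that is 4 Sene 831 EC.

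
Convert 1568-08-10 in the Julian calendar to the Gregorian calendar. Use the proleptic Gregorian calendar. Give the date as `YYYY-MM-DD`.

1568-08-20

At this point the Julian calendar is 10 days behind the Gregorian.
10 August 1568 Julian + 10 days → 20 August 1568 Gregorian.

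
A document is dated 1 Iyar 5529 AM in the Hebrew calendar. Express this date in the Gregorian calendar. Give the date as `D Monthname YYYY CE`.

8 May 1769 CE

Both dates share Julian Day Number 2367302; in the Gregorian calendar that is 8 May 1769 CE.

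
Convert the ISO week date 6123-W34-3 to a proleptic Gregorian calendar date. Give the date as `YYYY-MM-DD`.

ISO week 1 of 6123 is the week containing the first Thursday of 6123.
Week 34, day 3 (Wednesday) lands on 6123-08-25.

6123-08-25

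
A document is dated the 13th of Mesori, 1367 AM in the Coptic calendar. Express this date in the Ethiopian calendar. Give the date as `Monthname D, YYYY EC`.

Both dates share Julian Day Number 2324303; in the Ethiopian calendar that is 13 Nehase 1643 EC.

Nehase 13, 1643 EC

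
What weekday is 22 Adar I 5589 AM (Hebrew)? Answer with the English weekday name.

Wednesday

In the Gregorian calendar this is 25 February 1829 (JDN 2389144).
Since JDN mod 7 = 2 (0 = Monday), the day is Wednesday.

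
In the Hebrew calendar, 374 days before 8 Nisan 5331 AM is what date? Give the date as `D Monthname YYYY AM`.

JDN of 8 Nisan 5331 AM = 2294958.
2294958 − 374 = 2294584.
JDN 2294584 in the Hebrew calendar is 19 Nisan 5330 AM.

19 Nisan 5330 AM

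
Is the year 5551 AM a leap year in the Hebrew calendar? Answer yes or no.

yes

Hebrew year 5551 is year 3 of its 19-year Metonic cycle; leap years are at positions 3, 6, 8, 11, 14, 17, 19, so it is a leap year (13 months).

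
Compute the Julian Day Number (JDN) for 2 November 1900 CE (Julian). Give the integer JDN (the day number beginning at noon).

In the Gregorian calendar the same day is 15 November 1900.
JDN 2299161 is 15 October 1582 CE (Gregorian); the target day is +116178 days from there, so JDN = 2415339.

2415339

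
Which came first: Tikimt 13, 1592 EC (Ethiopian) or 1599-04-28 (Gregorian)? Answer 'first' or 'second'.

Converting both to JDN: 2305376 vs 2305200; the smaller is the second.

second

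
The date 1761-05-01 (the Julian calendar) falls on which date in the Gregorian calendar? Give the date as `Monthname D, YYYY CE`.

May 12, 1761 CE

The Julian–Gregorian offset here is 11 days (Julian trailing).
1 May 1761 Julian + 11 days → 12 May 1761 Gregorian.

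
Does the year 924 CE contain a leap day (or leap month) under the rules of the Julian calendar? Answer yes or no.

yes

924 mod 4 = 0, so it is a leap year in the Julian calendar.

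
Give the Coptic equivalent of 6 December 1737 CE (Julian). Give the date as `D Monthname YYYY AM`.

10 Koiak 1454 AM

Julian Day Number of the source date = 2355837.
Converting JDN 2355837 to the Coptic calendar gives 10 Koiak 1454 AM.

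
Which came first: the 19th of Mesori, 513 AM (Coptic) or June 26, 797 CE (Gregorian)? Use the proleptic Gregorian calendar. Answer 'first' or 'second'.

second

Converting both to JDN: 2012386 vs 2012335; the smaller is the second.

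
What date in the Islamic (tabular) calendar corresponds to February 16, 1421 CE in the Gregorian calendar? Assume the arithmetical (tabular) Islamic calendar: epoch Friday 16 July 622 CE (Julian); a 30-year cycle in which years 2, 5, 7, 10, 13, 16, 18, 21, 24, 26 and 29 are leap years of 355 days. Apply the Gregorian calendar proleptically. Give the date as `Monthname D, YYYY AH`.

Safar 3, 824 AH

Both dates share Julian Day Number 2240116; in the tabular Islamic calendar that is 3 Safar 824 AH.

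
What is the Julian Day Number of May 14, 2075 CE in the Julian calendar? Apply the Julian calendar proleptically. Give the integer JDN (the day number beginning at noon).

Equivalently 27 May 2075 (Gregorian).
JDN 2400001 is 17 November 1858 CE (Gregorian), MJD 0; the target day is +79084 days from there, so JDN = 2479085.

2479085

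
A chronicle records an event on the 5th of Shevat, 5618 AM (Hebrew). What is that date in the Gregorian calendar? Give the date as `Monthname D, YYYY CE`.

Julian Day Number of the source date = 2399700.
Converting JDN 2399700 to the Gregorian calendar gives 20 January 1858 CE.

January 20, 1858 CE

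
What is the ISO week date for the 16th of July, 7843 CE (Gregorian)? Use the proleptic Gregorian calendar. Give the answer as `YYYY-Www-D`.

The weekday is Sunday (ISO weekday 7).
That Sunday belongs to ISO week 28 of ISO year 7843.

7843-W28-7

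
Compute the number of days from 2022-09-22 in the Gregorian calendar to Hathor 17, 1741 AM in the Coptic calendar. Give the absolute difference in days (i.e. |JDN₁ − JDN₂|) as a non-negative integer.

JDN of the first date = 2459845.
JDN of the second date = 2460641.
|2460641 − 2459845| = 796.

796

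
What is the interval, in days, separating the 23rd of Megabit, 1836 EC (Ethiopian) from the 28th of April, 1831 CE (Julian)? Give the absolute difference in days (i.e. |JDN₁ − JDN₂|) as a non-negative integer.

4709

First date → JDN 2394657; second date → JDN 2389948.
The interval is |2394657 − 2389948| = 4709 days.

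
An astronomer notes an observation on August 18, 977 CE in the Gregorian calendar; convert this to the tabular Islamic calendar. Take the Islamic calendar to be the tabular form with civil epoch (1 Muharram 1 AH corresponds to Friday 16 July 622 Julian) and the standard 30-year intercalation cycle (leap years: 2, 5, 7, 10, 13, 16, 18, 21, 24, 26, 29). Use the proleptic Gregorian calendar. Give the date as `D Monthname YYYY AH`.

Both dates share Julian Day Number 2078132; in the tabular Islamic calendar that is 24 Dhu al-Hijjah 366 AH.

24 Dhu al-Hijjah 366 AH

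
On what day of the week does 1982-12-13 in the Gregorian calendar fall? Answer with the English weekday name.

Monday

2445317 ≡ 0 (mod 7); counting from Monday = 0 gives Monday.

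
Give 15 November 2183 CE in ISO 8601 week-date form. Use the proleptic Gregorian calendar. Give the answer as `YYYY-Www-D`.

The weekday is Saturday (ISO weekday 6).
That Saturday belongs to ISO week 46 of ISO year 2183.

2183-W46-6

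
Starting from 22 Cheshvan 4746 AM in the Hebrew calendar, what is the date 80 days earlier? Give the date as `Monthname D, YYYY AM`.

Counting 80 days back from JDN 2081140 reaches JDN 2081060, which is Elul 1, 4745 AM.

Elul 1, 4745 AM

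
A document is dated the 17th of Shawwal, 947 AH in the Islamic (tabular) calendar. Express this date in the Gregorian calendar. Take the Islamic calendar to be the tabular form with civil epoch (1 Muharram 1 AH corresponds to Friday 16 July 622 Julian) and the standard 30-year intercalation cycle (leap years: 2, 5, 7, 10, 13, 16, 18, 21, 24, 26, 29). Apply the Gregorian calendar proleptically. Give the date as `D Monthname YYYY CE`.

24 February 1541 CE

Julian Day Number of the source date = 2283953.
Converting JDN 2283953 to the Gregorian calendar gives 24 February 1541 CE.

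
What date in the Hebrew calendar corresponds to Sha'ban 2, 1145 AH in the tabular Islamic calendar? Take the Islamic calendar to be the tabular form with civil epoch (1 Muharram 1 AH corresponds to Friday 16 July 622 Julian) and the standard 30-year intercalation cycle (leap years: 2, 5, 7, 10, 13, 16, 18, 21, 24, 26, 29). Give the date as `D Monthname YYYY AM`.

2 Shevat 5493 AM

Both dates share Julian Day Number 2354043; in the Hebrew calendar that is 2 Shevat 5493 AM.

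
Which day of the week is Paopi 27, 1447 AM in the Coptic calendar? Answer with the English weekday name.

Saturday

This is JDN 2353237 (4 November 1730 Gregorian).
Since JDN mod 7 = 5 (0 = Monday), the day is Saturday.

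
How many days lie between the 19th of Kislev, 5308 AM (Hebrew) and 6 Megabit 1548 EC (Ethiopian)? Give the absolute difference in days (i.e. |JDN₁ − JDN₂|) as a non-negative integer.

First date → JDN 2286434; second date → JDN 2289448.
The interval is |2286434 − 2289448| = 3014 days.

3014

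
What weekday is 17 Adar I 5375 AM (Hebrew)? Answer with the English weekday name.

Monday

Equivalently 16 February 1615 Gregorian, JDN 2310973.
JDN 2310973 mod 7 = 0, and JDN 0 was a Monday, so this is a Monday.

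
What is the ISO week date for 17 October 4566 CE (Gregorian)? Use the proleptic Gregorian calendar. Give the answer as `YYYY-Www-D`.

The weekday is Friday (ISO weekday 5).
That Friday belongs to ISO week 42 of ISO year 4566.

4566-W42-5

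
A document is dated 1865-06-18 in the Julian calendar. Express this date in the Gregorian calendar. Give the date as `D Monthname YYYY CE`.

30 June 1865 CE

At this point the Julian calendar is 12 days behind the Gregorian.
18 June 1865 Julian + 12 days → 30 June 1865 Gregorian.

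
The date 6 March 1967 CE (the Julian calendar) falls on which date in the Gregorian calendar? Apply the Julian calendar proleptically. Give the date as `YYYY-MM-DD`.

At this point the Julian calendar is 13 days behind the Gregorian.
6 March 1967 Julian + 13 days → 19 March 1967 Gregorian.

1967-03-19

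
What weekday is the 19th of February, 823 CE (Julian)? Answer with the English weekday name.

Thursday

In the proleptic Gregorian calendar this is 23 February 823 (JDN 2021708).
2021708 ≡ 3 (mod 7); counting from Monday = 0 gives Thursday.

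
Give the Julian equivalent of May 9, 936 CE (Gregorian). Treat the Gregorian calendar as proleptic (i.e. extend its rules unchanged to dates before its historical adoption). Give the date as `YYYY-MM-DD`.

0936-05-04

At this point the Julian calendar is 5 days behind the Gregorian.
9 May 936 Gregorian − 5 days → 4 May 936 Julian.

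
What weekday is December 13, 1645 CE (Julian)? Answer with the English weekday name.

Equivalently 23 December 1645 Gregorian, JDN 2322241.
JDN 2322241 mod 7 = 5, and JDN 0 was a Monday, so this is a Saturday.

Saturday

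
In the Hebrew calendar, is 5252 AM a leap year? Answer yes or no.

Hebrew year 5252 is year 8 of its 19-year Metonic cycle; leap years are at positions 3, 6, 8, 11, 14, 17, 19, so it is a leap year (13 months).

yes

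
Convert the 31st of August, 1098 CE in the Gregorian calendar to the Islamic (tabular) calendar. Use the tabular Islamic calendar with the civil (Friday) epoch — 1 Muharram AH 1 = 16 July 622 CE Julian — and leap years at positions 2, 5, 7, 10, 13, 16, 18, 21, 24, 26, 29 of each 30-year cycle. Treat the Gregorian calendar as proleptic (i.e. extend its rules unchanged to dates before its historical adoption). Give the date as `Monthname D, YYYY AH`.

Ramadan 24, 491 AH

Both dates share Julian Day Number 2122339; in the tabular Islamic calendar that is 24 Ramadan 491 AH.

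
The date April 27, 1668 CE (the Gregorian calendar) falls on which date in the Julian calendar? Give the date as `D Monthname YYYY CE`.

17 April 1668 CE

The Julian–Gregorian offset here is 10 days (Julian trailing).
27 April 1668 Gregorian − 10 days → 17 April 1668 Julian.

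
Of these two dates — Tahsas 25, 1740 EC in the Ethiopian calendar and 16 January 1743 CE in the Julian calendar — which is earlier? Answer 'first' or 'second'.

Converting both to JDN: 2359505 vs 2357704; the smaller is the second.

second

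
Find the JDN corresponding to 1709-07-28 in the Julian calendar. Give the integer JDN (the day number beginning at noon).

Equivalently 8 August 1709 (Gregorian).
JDN 2299161 is 15 October 1582 CE (Gregorian); the target day is +46318 days from there, so JDN = 2345479.

2345479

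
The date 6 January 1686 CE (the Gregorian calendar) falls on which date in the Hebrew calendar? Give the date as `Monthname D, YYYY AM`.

Tevet 10, 5446 AM

Julian Day Number of the source date = 2336865.
Converting JDN 2336865 to the Hebrew calendar gives 10 Tevet 5446 AM.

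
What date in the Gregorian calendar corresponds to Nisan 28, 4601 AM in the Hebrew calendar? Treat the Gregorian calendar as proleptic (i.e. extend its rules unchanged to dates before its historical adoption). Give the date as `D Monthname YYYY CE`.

27 April 841 CE

Julian Day Number of the source date = 2028346.
Converting JDN 2028346 to the Gregorian calendar gives 27 April 841 CE.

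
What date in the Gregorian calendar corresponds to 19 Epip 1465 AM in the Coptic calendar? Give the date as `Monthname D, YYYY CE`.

Julian Day Number of the source date = 2360074.
Converting JDN 2360074 to the Gregorian calendar gives 24 July 1749 CE.

July 24, 1749 CE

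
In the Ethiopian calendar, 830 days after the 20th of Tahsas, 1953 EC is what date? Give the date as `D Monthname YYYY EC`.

Counting 830 days forward from JDN 2437298 reaches JDN 2438128, which is 30 Megabit 1955 EC.

30 Megabit 1955 EC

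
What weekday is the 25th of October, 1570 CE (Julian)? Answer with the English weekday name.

Wednesday

This is JDN 2294798 (4 November 1570 Gregorian).
Since JDN mod 7 = 2 (0 = Monday), the day is Wednesday.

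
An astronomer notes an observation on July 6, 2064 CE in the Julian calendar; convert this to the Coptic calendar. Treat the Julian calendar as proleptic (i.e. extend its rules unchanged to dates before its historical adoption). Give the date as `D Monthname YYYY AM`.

The source date corresponds to 19 July 2064 in the Gregorian calendar (JDN 2475121).
That day falls on 12 Epip 1780 AM in the Coptic calendar.

12 Epip 1780 AM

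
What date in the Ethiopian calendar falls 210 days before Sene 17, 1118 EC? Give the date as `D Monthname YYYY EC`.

Counting 210 days back from JDN 2132491 reaches JDN 2132281, which is 17 Hidar 1118 EC.

17 Hidar 1118 EC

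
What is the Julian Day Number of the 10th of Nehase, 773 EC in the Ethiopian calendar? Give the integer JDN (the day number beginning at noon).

Equivalently 7 August 781 (proleptic Gregorian).
JDN 2400001 is 17 November 1858 CE (Gregorian), MJD 0; the target day is −393468 days from there, so JDN = 2006533.

2006533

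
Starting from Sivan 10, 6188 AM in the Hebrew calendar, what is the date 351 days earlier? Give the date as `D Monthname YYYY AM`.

13 Sivan 6187 AM

Counting 351 days back from JDN 2608014 reaches JDN 2607663, which is 13 Sivan 6187 AM.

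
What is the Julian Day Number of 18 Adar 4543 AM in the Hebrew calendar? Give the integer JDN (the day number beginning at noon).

In the proleptic Gregorian calendar the same day is 1 March 783.
JDN 2299161 is 15 October 1582 CE (Gregorian); the target day is −292057 days from there, so JDN = 2007104.

2007104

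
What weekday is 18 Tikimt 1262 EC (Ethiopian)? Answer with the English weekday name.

Tuesday

Equivalently 22 October 1269 Gregorian, JDN 2184848.
JDN 2184848 mod 7 = 1, and JDN 0 was a Monday, so this is a Tuesday.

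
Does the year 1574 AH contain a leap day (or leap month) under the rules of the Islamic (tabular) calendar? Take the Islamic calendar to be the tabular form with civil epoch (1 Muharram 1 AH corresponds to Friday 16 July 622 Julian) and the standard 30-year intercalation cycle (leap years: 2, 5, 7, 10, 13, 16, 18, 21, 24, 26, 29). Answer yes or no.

Year 1574 AH is year 14 of its 30-year cycle; leap positions are 2, 5, 7, 10, 13, 16, 18, 21, 24, 26, 29, so it is a common year (354 days).

no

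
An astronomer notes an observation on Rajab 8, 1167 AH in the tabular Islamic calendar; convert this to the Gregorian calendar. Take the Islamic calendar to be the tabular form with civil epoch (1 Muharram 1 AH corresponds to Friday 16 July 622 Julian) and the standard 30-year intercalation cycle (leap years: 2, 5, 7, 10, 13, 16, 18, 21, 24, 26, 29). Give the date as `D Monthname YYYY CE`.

1 May 1754 CE

Both dates share Julian Day Number 2361816; in the Gregorian calendar that is 1 May 1754 CE.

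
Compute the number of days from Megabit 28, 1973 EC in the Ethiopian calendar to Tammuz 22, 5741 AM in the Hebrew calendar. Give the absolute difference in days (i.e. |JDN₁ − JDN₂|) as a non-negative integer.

First date → JDN 2444701; second date → JDN 2444810.
The interval is |2444701 − 2444810| = 109 days.

109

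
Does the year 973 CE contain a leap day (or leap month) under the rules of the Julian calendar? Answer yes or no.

973 mod 4 = 1, so it is a common year in the Julian calendar.

no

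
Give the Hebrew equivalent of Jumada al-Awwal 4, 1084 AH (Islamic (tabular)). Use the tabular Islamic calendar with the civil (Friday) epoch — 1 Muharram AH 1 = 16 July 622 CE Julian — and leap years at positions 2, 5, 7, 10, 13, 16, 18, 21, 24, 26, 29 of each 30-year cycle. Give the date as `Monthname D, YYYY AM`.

Elul 5, 5433 AM

The source date corresponds to 17 August 1673 in the Gregorian calendar (JDN 2332340).
That day falls on 5 Elul 5433 AM in the Hebrew calendar.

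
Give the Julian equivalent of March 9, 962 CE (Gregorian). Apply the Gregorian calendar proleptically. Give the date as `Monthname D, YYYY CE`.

March 4, 962 CE

For dates in this range the Gregorian date is 5 days ahead of the Julian.
9 March 962 Gregorian − 5 days → 4 March 962 Julian.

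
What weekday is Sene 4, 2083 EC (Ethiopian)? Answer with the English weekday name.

Monday

This is JDN 2484944 (11 June 2091 Gregorian).
Since JDN mod 7 = 0 (0 = Monday), the day is Monday.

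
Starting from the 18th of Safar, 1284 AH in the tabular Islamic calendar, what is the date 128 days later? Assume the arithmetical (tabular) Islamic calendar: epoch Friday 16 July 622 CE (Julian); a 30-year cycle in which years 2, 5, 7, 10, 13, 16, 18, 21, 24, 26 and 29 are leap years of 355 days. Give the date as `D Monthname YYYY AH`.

28 Jumada al-Thani 1284 AH

The starting date is JDN 2403139; 2403139 + 128 = 2403267.
JDN 2403267 corresponds to 28 Jumada al-Thani 1284 AH.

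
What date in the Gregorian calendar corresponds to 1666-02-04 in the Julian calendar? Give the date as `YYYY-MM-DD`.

At this point the Julian calendar is 10 days behind the Gregorian.
4 February 1666 Julian + 10 days → 14 February 1666 Gregorian.

1666-02-14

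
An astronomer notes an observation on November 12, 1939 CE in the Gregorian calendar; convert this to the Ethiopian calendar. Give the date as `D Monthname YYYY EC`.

2 Hidar 1932 EC

Julian Day Number of the source date = 2429580.
Converting JDN 2429580 to the Ethiopian calendar gives 2 Hidar 1932 EC.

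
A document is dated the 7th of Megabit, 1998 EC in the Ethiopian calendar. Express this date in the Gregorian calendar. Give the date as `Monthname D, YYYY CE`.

March 16, 2006 CE

Julian Day Number of the source date = 2453811.
Converting JDN 2453811 to the Gregorian calendar gives 16 March 2006 CE.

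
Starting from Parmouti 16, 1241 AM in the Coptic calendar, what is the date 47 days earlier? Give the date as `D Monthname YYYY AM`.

The starting date is JDN 2278165; 2278165 − 47 = 2278118.
JDN 2278118 corresponds to 29 Meshir 1241 AM.

29 Meshir 1241 AM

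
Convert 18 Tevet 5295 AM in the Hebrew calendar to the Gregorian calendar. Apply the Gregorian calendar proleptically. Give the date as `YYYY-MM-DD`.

Julian Day Number of the source date = 2281710.
Converting JDN 2281710 to the Gregorian calendar gives 4 January 1535 CE.

1535-01-04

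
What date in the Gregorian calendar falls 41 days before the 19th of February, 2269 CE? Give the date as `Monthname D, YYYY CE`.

The starting date is JDN 2549845; 2549845 − 41 = 2549804.
JDN 2549804 corresponds to January 9, 2269 CE.

January 9, 2269 CE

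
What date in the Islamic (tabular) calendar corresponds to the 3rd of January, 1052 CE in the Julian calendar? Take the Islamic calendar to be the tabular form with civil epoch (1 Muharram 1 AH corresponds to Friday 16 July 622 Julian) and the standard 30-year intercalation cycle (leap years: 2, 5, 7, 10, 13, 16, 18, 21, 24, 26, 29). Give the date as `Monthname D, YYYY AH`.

The source date corresponds to 9 January 1052 in the proleptic Gregorian calendar (JDN 2105303).
That day falls on 27 Sha'ban 443 AH in the tabular Islamic calendar.

Sha'ban 27, 443 AH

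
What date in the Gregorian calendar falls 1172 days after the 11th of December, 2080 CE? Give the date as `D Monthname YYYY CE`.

Counting 1172 days forward from JDN 2481110 reaches JDN 2482282, which is 26 February 2084 CE.

26 February 2084 CE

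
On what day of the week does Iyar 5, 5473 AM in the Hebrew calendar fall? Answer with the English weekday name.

Monday

This is JDN 2346841 (1 May 1713 Gregorian).
Since JDN mod 7 = 0 (0 = Monday), the day is Monday.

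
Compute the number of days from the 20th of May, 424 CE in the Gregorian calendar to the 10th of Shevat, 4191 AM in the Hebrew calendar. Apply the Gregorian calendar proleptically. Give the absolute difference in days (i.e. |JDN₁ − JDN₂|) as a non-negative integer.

First date → JDN 1876063; second date → JDN 1878490.
The interval is |1876063 − 1878490| = 2427 days.

2427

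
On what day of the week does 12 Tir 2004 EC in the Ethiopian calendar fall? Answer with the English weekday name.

Saturday

This is JDN 2455948 (21 January 2012 Gregorian).
2455948 ≡ 5 (mod 7); counting from Monday = 0 gives Saturday.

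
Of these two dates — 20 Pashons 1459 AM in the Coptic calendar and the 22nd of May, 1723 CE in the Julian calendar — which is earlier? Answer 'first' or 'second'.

second

First date → JDN 2357823; second date → JDN 2350525.
JDN 2350525 < JDN 2357823, so the second date is earlier.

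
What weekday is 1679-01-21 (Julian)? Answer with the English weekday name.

Tuesday

In the Gregorian calendar this is 31 January 1679 (JDN 2334333).
JDN 2334333 mod 7 = 1, and JDN 0 was a Monday, so this is a Tuesday.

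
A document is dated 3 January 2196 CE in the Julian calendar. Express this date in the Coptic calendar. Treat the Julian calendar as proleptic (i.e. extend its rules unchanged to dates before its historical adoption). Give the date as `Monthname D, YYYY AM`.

The source date corresponds to 17 January 2196 in the Gregorian calendar (JDN 2523149).
That day falls on 7 Tobi 1912 AM in the Coptic calendar.

Tobi 7, 1912 AM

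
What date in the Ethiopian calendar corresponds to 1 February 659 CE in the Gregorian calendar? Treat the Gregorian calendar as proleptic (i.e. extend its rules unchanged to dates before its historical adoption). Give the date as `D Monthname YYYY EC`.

4 Yekatit 651 EC

Both dates share Julian Day Number 1961786; in the Ethiopian calendar that is 4 Yekatit 651 EC.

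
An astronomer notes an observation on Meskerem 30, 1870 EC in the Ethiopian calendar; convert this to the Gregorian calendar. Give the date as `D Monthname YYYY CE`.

Julian Day Number of the source date = 2406902.
Converting JDN 2406902 to the Gregorian calendar gives 9 October 1877 CE.

9 October 1877 CE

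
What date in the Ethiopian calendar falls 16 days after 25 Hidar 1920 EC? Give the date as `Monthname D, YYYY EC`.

Counting 16 days forward from JDN 2425220 reaches JDN 2425236, which is Tahsas 11, 1920 EC.

Tahsas 11, 1920 EC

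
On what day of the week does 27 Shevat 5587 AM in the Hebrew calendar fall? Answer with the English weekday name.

Saturday

In the Gregorian calendar this is 24 February 1827 (JDN 2388412).
Since JDN mod 7 = 5 (0 = Monday), the day is Saturday.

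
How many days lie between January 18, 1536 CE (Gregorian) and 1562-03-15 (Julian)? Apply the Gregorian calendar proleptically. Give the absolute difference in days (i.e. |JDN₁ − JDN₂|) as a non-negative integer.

First date → JDN 2282089; second date → JDN 2291652.
The interval is |2282089 − 2291652| = 9563 days.

9563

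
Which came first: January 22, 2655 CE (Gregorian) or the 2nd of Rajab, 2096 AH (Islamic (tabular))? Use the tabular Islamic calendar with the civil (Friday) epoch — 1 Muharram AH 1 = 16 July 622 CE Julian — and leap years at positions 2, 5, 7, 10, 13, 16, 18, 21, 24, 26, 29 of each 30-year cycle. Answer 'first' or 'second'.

first

First date → JDN 2690800; second date → JDN 2691016.
JDN 2690800 < JDN 2691016, so the first date is earlier.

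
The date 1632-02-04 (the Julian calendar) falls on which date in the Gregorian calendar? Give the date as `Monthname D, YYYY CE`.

February 14, 1632 CE

For dates in this range the Gregorian date is 10 days ahead of the Julian.
4 February 1632 Julian + 10 days → 14 February 1632 Gregorian.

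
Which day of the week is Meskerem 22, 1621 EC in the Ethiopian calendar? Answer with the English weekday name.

This is JDN 2315947 (29 September 1628 Gregorian).
2315947 ≡ 4 (mod 7); counting from Monday = 0 gives Friday.

Friday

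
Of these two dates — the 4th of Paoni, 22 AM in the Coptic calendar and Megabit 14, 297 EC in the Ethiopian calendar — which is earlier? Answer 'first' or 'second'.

second

The two dates have Julian Day Numbers 1832973 and 1832528 respectively.
Since 1832528 < 1832973, the second date comes first.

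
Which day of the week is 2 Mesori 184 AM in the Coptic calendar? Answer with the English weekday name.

Friday

This is JDN 1892202 (27 July 468 Gregorian).
Since JDN mod 7 = 4 (0 = Monday), the day is Friday.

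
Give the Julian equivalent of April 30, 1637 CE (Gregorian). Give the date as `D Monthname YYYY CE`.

20 April 1637 CE

The Julian–Gregorian offset here is 10 days (Julian trailing).
30 April 1637 Gregorian − 10 days → 20 April 1637 Julian.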